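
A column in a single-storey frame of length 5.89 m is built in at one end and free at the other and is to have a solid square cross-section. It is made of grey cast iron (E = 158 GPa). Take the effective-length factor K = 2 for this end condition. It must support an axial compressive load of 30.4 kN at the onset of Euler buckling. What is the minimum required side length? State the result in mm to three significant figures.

a ≈ 75.5 mm

L_e = K·L = 2 × 5.89 = 11.78 m
Required I = P_cr·L_e²/(π²E) = 3.040×10^4 × 11.78² / (π² × 1.58×10^11) = 2.705×10^-6 m⁴
I_req = 2.705×10^6 mm⁴
Solid square: I = a⁴/12  ⇒  a = (12I)^(1/4) = (12×2.705×10^6)^(1/4) = 75.5 mm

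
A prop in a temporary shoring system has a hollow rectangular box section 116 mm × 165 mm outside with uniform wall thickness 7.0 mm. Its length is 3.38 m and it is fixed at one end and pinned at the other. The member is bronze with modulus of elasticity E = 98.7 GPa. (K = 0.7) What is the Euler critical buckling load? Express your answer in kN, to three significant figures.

P_cr ≈ 1410 kN

Inner dimensions: h_i = 165 − 2×7.0 = 151.0 mm, b_i = 116 − 2×7.0 = 102.0 mm
Weak-axis I_min = (h_o·b_o³ − h_i·b_i³)/12 with b_o = 116, b_i = 102.0 mm (shorter outer/inner sides).
I_min = (165×116³ − 151.0×102.0³)/12 = 8.109×10^6 mm⁴
I = 8.109×10^6 mm⁴ = 8.109×10^-6 m⁴
Effective length L_e = K·L = 0.7 × 3.38 = 2.366 m
P_cr = π²EI / L_e² = π² × 98.7×10⁹ × 8.109×10^-6 / 2.366² = 1.411×10^6 N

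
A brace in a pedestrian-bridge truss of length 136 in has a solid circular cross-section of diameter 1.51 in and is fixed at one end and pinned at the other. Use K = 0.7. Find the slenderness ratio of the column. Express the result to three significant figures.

λ ≈ 252

I = πd⁴/64 = π×1.51⁴/64 = 0.2552 in⁴
A = 1.791 in²;  r_min = √(I/A) = √(0.2552/1.791) = 0.3775 in
L_e = K·L = 0.7 × 136 = 95.20 in
λ = L_e / r_min = 95.200 / 0.3775 = 252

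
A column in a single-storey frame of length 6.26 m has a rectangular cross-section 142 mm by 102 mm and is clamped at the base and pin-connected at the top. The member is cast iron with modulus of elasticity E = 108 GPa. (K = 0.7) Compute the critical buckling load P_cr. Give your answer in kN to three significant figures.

P_cr ≈ 697 kN

Buckling occurs about the weak axis: I_min = h·b³/12 with b = 102 mm (the shorter side).
I_min = 142×102³/12 = 1.256×10^7 mm⁴
I = 1.256×10^7 mm⁴ = 1.256×10^-5 m⁴
Effective length L_e = K·L = 0.7 × 6.26 = 4.382 m
P_cr = π²EI / L_e² = π² × 108×10⁹ × 1.256×10^-5 / 4.382² = 6.971×10^5 N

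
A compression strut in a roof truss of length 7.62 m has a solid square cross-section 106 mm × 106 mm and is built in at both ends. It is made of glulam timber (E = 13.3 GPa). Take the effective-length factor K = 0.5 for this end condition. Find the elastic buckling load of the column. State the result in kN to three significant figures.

I = a⁴/12 = 106⁴/12 = 1.052×10^7 mm⁴
I = 1.052×10^7 mm⁴ = 1.052×10^-5 m⁴
Effective length L_e = K·L = 0.5 × 7.62 = 3.810 m
P_cr = π²EI / L_e² = π² × 13.3×10⁹ × 1.052×10^-5 / 3.810² = 9.514×10^4 N

P_cr ≈ 95.1 kN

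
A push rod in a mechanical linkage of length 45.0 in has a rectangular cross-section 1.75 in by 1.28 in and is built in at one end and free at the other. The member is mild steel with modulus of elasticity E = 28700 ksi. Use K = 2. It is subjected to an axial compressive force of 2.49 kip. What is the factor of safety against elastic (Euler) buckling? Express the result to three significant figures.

n ≈ 4.30

Buckling occurs about the weak axis: I_min = h·b³/12 with b = 1.28 in (the shorter side).
I_min = 1.75×1.28³/12 = 0.3058 in⁴
Effective length L_e = K·L = 2 × 45.0 = 90.00 in
P_cr = π²EI / L_e² = π² × 28700×10³ × 0.3058 / 90.00² = 1.070×10^4 lb
Factor of safety n = P_cr / P = 10.695 / 2.49 = 4.30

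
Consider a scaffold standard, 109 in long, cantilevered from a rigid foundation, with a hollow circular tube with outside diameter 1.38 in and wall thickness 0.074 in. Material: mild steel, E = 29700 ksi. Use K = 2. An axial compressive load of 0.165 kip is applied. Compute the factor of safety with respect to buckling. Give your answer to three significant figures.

Inner diameter d_i = 1.38 − 2×0.074 = 1.232 in
I = π(d_o⁴ − d_i⁴)/64 = π(1.38⁴ − 1.232⁴)/64 = 6.494×10^-2 in⁴
Effective length L_e = K·L = 2 × 109 = 218.0 in
P_cr = π²EI / L_e² = π² × 29700×10³ × 6.494×10^-2 / 218.0² = 400.5 lb
Factor of safety n = P_cr / P = 0.40055 / 0.165 = 2.43

n ≈ 2.43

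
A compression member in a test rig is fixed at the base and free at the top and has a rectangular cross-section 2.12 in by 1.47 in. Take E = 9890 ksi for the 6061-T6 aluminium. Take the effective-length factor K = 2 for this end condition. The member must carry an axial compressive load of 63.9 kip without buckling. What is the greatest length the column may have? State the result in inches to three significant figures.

L_max ≈ 14.6 in

Buckling occurs about the weak axis: I_min = h·b³/12 with b = 1.47 in (the shorter side).
I_min = 2.12×1.47³/12 = 0.5612 in⁴
At the buckling limit P_cr = P = 6.390×10^4 lb
From P_cr = π²EI/(K·L)²:  L = (1/K)·√(π²EI/P_cr) = (1/2)·√(π²×9.89×10^6×0.5612/6.390×10^4)
L = 14.6 in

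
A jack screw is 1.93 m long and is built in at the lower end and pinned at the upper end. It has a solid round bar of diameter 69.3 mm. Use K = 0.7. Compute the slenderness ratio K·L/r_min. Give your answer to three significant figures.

I = πd⁴/64 = π×69.3⁴/64 = 1.132×10^6 mm⁴
A = 3.772×10^3 mm²;  r_min = √(I/A) = √(1.132×10^6/3.772×10^3) = 17.32 mm
L_e = K·L = 0.7 × 1.93 m = 1.351 m = 1351.0 mm
λ = L_e / r_min = 1351.0 / 17.32 = 78.0

λ ≈ 78.0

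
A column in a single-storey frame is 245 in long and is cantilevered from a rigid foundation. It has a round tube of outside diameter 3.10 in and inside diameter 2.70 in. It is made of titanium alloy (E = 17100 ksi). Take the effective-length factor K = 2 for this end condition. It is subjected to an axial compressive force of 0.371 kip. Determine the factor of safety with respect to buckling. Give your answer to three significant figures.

d_o = 3.10 in, d_i = 2.70 in
I = π(d_o⁴ − d_i⁴)/64 = π(3.10⁴ − 2.700⁴)/64 = 1.925 in⁴
Effective length L_e = K·L = 2 × 245 = 490.0 in
P_cr = π²EI / L_e² = π² × 17100×10³ × 1.925 / 490.0² = 1.353×10^3 lb
Factor of safety n = P_cr / P = 1.3528 / 0.371 = 3.65

n ≈ 3.65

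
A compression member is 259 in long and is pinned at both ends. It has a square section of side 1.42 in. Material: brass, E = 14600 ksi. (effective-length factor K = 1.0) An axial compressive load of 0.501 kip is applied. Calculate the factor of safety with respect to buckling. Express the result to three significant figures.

n ≈ 1.45

I = a⁴/12 = 1.42⁴/12 = 0.3388 in⁴
Effective length L_e = K·L = 1 × 259 = 259.0 in
P_cr = π²EI / L_e² = π² × 14600×10³ × 0.3388 / 259.0² = 727.8 lb
Factor of safety n = P_cr / P = 0.72782 / 0.501 = 1.45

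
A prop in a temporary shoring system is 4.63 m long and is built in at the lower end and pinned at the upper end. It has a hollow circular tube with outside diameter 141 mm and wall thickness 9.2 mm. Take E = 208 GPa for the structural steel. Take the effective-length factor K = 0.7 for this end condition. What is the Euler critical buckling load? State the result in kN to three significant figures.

Inner diameter d_i = 141 − 2×9.2 = 122.6 mm
I = π(d_o⁴ − d_i⁴)/64 = π(141⁴ − 122.6⁴)/64 = 8.312×10^6 mm⁴
I = 8.312×10^6 mm⁴ = 8.312×10^-6 m⁴
Effective length L_e = K·L = 0.7 × 4.63 = 3.241 m
P_cr = π²EI / L_e² = π² × 208×10⁹ × 8.312×10^-6 / 3.241² = 1.624×10^6 N

P_cr ≈ 1620 kN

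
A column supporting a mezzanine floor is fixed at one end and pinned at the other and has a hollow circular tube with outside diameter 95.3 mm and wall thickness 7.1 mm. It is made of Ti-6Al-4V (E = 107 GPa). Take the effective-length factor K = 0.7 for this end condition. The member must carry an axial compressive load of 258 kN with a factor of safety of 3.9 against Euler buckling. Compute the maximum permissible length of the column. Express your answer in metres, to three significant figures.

L_max ≈ 2.03 m

Inner diameter d_i = 95.3 − 2×7.1 = 81.10 mm
I = π(d_o⁴ − d_i⁴)/64 = π(95.3⁴ − 81.10⁴)/64 = 1.925×10^6 mm⁴
I = 1.925×10^-6 m⁴
Required critical load P_cr = n·P = 3.9 × 258 = 1006 kN = 1.006×10^6 N
From P_cr = π²EI/(K·L)²:  L = (1/K)·√(π²EI/P_cr) = (1/0.7)·√(π²×1.07×10^11×1.925×10^-6/1.006×10^6)
L = 2.03 m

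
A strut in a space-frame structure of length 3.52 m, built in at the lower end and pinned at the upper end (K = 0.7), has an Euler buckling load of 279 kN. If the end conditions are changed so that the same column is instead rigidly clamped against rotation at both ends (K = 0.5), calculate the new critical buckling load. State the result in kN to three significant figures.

P_cr ∝ 1/K², so P_cr,new = P_cr,old × (K_old/K_new)² = 279 × (0.7/0.5)²
= 279 × 1.960 = 547 kN

P_cr ≈ 547 kN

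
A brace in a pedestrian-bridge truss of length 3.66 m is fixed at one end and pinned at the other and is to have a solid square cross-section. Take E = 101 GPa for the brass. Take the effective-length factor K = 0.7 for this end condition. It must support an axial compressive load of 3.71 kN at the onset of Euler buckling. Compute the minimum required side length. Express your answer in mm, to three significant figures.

L_e = K·L = 0.7 × 3.66 = 2.562 m
Required I = P_cr·L_e²/(π²E) = 3.710×10^3 × 2.562² / (π² × 1.01×10^11) = 2.443×10^-8 m⁴
I_req = 2.443×10^4 mm⁴
Solid square: I = a⁴/12  ⇒  a = (12I)^(1/4) = (12×2.443×10^4)^(1/4) = 23.3 mm

a ≈ 23.3 mm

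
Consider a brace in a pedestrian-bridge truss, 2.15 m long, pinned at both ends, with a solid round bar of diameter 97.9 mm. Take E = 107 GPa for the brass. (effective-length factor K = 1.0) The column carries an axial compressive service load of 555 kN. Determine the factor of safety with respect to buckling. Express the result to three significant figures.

n ≈ 1.86

I = πd⁴/64 = π×97.9⁴/64 = 4.509×10^6 mm⁴
I = 4.509×10^6 mm⁴ = 4.509×10^-6 m⁴
Effective length L_e = K·L = 1 × 2.15 = 2.150 m
P_cr = π²EI / L_e² = π² × 107×10⁹ × 4.509×10^-6 / 2.150² = 1.030×10^6 N
Factor of safety n = P_cr / P = 1030.2 / 555 = 1.86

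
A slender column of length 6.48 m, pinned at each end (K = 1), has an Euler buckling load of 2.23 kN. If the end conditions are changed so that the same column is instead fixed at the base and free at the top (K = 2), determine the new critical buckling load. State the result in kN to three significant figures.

P_cr ∝ 1/K², so P_cr,new = P_cr,old × (K_old/K_new)² = 2.23 × (1/2)²
= 2.23 × 0.2500 = 0.558 kN

P_cr ≈ 0.558 kN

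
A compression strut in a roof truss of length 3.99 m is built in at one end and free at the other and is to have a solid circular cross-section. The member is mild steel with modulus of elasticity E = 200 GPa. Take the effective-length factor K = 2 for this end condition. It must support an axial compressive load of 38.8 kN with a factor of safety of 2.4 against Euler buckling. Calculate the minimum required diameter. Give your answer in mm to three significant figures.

d ≈ 88.4 mm

Required P_cr = n·P = 2.4 × 38.8 = 93.12 kN
L_e = K·L = 2 × 3.99 = 7.980 m
Required I = P_cr·L_e²/(π²E) = 9.312×10^4 × 7.980² / (π² × 2.00×10^11) = 3.004×10^-6 m⁴
I_req = 3.004×10^6 mm⁴
Solid circle: I = πd⁴/64  ⇒  d = (64I/π)^(1/4) = (64×3.004×10^6/π)^(1/4) = 88.4 mm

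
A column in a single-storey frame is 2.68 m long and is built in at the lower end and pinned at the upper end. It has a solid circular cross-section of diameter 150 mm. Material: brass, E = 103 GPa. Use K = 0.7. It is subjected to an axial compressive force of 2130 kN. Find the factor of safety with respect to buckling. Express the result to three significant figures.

n ≈ 3.37

I = πd⁴/64 = π×150⁴/64 = 2.485×10^7 mm⁴
I = 2.485×10^7 mm⁴ = 2.485×10^-5 m⁴
Effective length L_e = K·L = 0.7 × 2.68 = 1.876 m
P_cr = π²EI / L_e² = π² × 103×10⁹ × 2.485×10^-5 / 1.876² = 7.178×10^6 N
Factor of safety n = P_cr / P = 7178.0 / 2130 = 3.37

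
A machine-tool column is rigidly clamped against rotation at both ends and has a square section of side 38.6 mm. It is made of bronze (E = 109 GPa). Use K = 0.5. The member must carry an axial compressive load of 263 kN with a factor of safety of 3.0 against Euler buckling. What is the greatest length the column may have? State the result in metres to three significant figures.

I = a⁴/12 = 38.6⁴/12 = 1.850×10^5 mm⁴
I = 1.850×10^-7 m⁴
Required critical load P_cr = n·P = 3.0 × 263 = 789.0 kN = 7.890×10^5 N
From P_cr = π²EI/(K·L)²:  L = (1/K)·√(π²EI/P_cr) = (1/0.5)·√(π²×1.09×10^11×1.850×10^-7/7.890×10^5)
L = 1.00 m

L_max ≈ 1.00 m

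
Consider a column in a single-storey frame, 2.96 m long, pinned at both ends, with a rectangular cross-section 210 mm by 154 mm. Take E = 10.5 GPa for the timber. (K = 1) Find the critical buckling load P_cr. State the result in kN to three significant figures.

P_cr ≈ 756 kN

Buckling occurs about the weak axis: I_min = h·b³/12 with b = 154 mm (the shorter side).
I_min = 210×154³/12 = 6.391×10^7 mm⁴
I = 6.391×10^7 mm⁴ = 6.391×10^-5 m⁴
Effective length L_e = K·L = 1 × 2.96 = 2.960 m
P_cr = π²EI / L_e² = π² × 10.5×10⁹ × 6.391×10^-5 / 2.960² = 7.560×10^5 N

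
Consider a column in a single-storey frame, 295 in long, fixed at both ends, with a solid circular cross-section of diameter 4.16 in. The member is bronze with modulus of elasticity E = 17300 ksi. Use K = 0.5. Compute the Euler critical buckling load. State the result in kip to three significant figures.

P_cr ≈ 115 kip

I = πd⁴/64 = π×4.16⁴/64 = 14.70 in⁴
Effective length L_e = K·L = 0.5 × 295 = 147.5 in
P_cr = π²EI / L_e² = π² × 17300×10³ × 14.70 / 147.5² = 1.154×10^5 lb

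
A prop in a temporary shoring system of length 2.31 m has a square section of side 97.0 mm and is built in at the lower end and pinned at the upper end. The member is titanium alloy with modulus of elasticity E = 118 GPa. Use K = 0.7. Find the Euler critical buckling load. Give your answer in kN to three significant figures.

P_cr ≈ 3290 kN

I = a⁴/12 = 97.0⁴/12 = 7.377×10^6 mm⁴
I = 7.377×10^6 mm⁴ = 7.377×10^-6 m⁴
Effective length L_e = K·L = 0.7 × 2.31 = 1.617 m
P_cr = π²EI / L_e² = π² × 118×10⁹ × 7.377×10^-6 / 1.617² = 3.286×10^6 N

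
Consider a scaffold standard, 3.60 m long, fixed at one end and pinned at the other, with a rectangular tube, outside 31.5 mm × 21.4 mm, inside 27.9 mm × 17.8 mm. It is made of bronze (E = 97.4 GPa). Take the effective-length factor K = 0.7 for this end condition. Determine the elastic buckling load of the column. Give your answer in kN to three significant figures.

Weak-axis I_min = (h_o·b_o³ − h_i·b_i³)/12 with b_o = 21.4, b_i = 17.80 mm (shorter outer/inner sides).
I_min = (31.5×21.4³ − 27.90×17.80³)/12 = 1.261×10^4 mm⁴
I = 1.261×10^4 mm⁴ = 1.261×10^-8 m⁴
Effective length L_e = K·L = 0.7 × 3.60 = 2.520 m
P_cr = π²EI / L_e² = π² × 97.4×10⁹ × 1.261×10^-8 / 2.520² = 1.909×10^3 N

P_cr ≈ 1.91 kN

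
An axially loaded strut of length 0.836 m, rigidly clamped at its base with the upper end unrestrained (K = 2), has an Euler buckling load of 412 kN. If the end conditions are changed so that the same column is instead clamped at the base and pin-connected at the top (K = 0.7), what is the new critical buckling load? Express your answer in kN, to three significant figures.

P_cr ≈ 3360 kN

P_cr ∝ 1/K², so P_cr,new = P_cr,old × (K_old/K_new)² = 412 × (2/0.7)²
= 412 × 8.163 = 3360 kN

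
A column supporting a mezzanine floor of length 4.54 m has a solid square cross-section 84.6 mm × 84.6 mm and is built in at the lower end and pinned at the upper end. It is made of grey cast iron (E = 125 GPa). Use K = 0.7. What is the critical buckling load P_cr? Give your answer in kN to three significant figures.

I = a⁴/12 = 84.6⁴/12 = 4.269×10^6 mm⁴
I = 4.269×10^6 mm⁴ = 4.269×10^-6 m⁴
Effective length L_e = K·L = 0.7 × 4.54 = 3.178 m
P_cr = π²EI / L_e² = π² × 125×10⁹ × 4.269×10^-6 / 3.178² = 5.214×10^5 N

P_cr ≈ 521 kN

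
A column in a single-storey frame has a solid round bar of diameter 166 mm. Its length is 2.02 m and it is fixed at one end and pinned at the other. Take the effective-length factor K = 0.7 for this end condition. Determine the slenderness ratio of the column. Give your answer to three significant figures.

λ ≈ 34.1

I = πd⁴/64 = π×166⁴/64 = 3.727×10^7 mm⁴
A = 2.164×10^4 mm²;  r_min = √(I/A) = √(3.727×10^7/2.164×10^4) = 41.50 mm
L_e = K·L = 0.7 × 2.02 m = 1.414 m = 1414.0 mm
λ = L_e / r_min = 1414.0 / 41.50 = 34.1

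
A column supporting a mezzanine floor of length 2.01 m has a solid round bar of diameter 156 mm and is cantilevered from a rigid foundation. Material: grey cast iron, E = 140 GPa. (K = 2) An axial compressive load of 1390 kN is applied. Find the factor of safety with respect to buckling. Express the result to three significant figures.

I = πd⁴/64 = π×156⁴/64 = 2.907×10^7 mm⁴
I = 2.907×10^7 mm⁴ = 2.907×10^-5 m⁴
Effective length L_e = K·L = 2 × 2.01 = 4.020 m
P_cr = π²EI / L_e² = π² × 140×10⁹ × 2.907×10^-5 / 4.020² = 2.486×10^6 N
Factor of safety n = P_cr / P = 2485.7 / 1390 = 1.79

n ≈ 1.79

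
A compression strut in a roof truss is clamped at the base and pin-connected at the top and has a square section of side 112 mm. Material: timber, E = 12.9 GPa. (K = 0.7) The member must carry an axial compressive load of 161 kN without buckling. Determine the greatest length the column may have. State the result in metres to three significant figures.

I = a⁴/12 = 112⁴/12 = 1.311×10^7 mm⁴
I = 1.311×10^-5 m⁴
At the buckling limit P_cr = P = 1.610×10^5 N
From P_cr = π²EI/(K·L)²:  L = (1/K)·√(π²EI/P_cr) = (1/0.7)·√(π²×1.29×10^10×1.311×10^-5/1.610×10^5)
L = 4.60 m

L_max ≈ 4.60 m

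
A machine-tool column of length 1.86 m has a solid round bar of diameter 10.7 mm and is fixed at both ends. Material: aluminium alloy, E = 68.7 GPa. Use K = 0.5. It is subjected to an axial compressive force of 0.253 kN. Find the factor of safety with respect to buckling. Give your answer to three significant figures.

n ≈ 1.99

I = πd⁴/64 = π×10.7⁴/64 = 643.4 mm⁴
I = 643.4 mm⁴ = 6.434×10^-10 m⁴
Effective length L_e = K·L = 0.5 × 1.86 = 0.9300 m
P_cr = π²EI / L_e² = π² × 68.7×10⁹ × 6.434×10^-10 / 0.9300² = 504.4 N
Factor of safety n = P_cr / P = 0.50442 / 0.253 = 1.99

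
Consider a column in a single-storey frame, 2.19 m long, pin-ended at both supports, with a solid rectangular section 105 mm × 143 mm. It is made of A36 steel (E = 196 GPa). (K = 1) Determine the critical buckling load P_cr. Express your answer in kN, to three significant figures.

Buckling occurs about the weak axis: I_min = h·b³/12 with b = 105 mm (the shorter side).
I_min = 143×105³/12 = 1.380×10^7 mm⁴
I = 1.380×10^7 mm⁴ = 1.380×10^-5 m⁴
Effective length L_e = K·L = 1 × 2.19 = 2.190 m
P_cr = π²EI / L_e² = π² × 196×10⁹ × 1.380×10^-5 / 2.190² = 5.564×10^6 N

P_cr ≈ 5560 kN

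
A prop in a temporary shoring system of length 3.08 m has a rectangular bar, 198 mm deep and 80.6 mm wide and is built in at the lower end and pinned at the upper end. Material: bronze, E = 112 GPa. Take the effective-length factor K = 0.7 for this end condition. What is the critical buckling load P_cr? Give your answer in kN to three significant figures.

P_cr ≈ 2050 kN

Buckling occurs about the weak axis: I_min = h·b³/12 with b = 80.6 mm (the shorter side).
I_min = 198×80.6³/12 = 8.640×10^6 mm⁴
I = 8.640×10^6 mm⁴ = 8.640×10^-6 m⁴
Effective length L_e = K·L = 0.7 × 3.08 = 2.156 m
P_cr = π²EI / L_e² = π² × 112×10⁹ × 8.640×10^-6 / 2.156² = 2.055×10^6 N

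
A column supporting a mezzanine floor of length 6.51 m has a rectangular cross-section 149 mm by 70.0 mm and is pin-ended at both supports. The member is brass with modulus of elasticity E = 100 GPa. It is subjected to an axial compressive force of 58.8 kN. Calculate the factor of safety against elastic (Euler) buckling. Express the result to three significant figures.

n ≈ 1.69

Buckling occurs about the weak axis: I_min = h·b³/12 with b = 70.0 mm (the shorter side).
I_min = 149×70.0³/12 = 4.259×10^6 mm⁴
I = 4.259×10^6 mm⁴ = 4.259×10^-6 m⁴
Effective length L_e = K·L = 1 × 6.51 = 6.510 m
P_cr = π²EI / L_e² = π² × 100×10⁹ × 4.259×10^-6 / 6.510² = 9.918×10^4 N
Factor of safety n = P_cr / P = 99.183 / 58.8 = 1.69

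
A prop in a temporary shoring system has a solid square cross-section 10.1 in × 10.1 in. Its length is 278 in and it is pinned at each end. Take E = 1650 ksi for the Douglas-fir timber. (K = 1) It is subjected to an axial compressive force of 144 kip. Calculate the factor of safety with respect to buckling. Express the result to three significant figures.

n ≈ 1.27

I = a⁴/12 = 10.1⁴/12 = 867.2 in⁴
Effective length L_e = K·L = 1 × 278 = 278.0 in
P_cr = π²EI / L_e² = π² × 1650×10³ × 867.2 / 278.0² = 1.827×10^5 lb
Factor of safety n = P_cr / P = 182.73 / 144 = 1.27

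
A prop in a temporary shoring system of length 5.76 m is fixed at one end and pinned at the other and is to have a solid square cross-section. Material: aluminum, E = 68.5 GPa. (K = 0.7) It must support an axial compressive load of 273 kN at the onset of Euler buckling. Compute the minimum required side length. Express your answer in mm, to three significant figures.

a ≈ 94.2 mm

L_e = K·L = 0.7 × 5.76 = 4.032 m
Required I = P_cr·L_e²/(π²E) = 2.730×10^5 × 4.032² / (π² × 6.85×10^10) = 6.565×10^-6 m⁴
I_req = 6.565×10^6 mm⁴
Solid square: I = a⁴/12  ⇒  a = (12I)^(1/4) = (12×6.565×10^6)^(1/4) = 94.2 mm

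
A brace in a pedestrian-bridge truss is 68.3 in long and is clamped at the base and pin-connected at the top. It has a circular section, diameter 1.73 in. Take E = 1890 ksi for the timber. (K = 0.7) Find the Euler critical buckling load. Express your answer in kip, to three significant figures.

P_cr ≈ 3.59 kip

I = πd⁴/64 = π×1.73⁴/64 = 0.4397 in⁴
Effective length L_e = K·L = 0.7 × 68.3 = 47.81 in
P_cr = π²EI / L_e² = π² × 1890×10³ × 0.4397 / 47.81² = 3.588×10^3 lb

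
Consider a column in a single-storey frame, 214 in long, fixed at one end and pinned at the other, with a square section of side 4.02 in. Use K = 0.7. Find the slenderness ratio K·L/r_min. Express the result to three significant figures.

I = a⁴/12 = 4.02⁴/12 = 21.76 in⁴
A = 16.16 in²;  r_min = √(I/A) = √(21.76/16.16) = 1.160 in
L_e = K·L = 0.7 × 214 = 149.8 in
λ = L_e / r_min = 149.80 / 1.160 = 129

λ ≈ 129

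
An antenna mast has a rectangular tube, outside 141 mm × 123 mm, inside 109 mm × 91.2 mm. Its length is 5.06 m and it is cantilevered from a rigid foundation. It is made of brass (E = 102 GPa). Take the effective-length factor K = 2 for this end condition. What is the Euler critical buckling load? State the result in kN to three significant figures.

P_cr ≈ 147 kN

Weak-axis I_min = (h_o·b_o³ − h_i·b_i³)/12 with b_o = 123, b_i = 91.20 mm (shorter outer/inner sides).
I_min = (141×123³ − 109.0×91.20³)/12 = 1.498×10^7 mm⁴
I = 1.498×10^7 mm⁴ = 1.498×10^-5 m⁴
Effective length L_e = K·L = 2 × 5.06 = 10.12 m
P_cr = π²EI / L_e² = π² × 102×10⁹ × 1.498×10^-5 / 10.12² = 1.472×10^5 N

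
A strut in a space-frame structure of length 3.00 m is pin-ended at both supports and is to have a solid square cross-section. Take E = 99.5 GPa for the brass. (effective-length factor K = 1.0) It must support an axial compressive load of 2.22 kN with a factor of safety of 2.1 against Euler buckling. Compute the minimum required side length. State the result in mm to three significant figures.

a ≈ 26.8 mm

Required P_cr = n·P = 2.1 × 2.22 = 4.662 kN
L_e = K·L = 1 × 3.00 = 3.000 m
Required I = P_cr·L_e²/(π²E) = 4.662×10^3 × 3.000² / (π² × 9.95×10^10) = 4.273×10^-8 m⁴
I_req = 4.273×10^4 mm⁴
Solid square: I = a⁴/12  ⇒  a = (12I)^(1/4) = (12×4.273×10^4)^(1/4) = 26.8 mm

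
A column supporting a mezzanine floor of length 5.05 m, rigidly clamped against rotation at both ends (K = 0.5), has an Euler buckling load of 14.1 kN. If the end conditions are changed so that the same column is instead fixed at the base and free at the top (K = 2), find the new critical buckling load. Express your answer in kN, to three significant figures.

P_cr ≈ 0.881 kN

P_cr ∝ 1/K², so P_cr,new = P_cr,old × (K_old/K_new)² = 14.1 × (0.5/2)²
= 14.1 × 0.06250 = 0.881 kN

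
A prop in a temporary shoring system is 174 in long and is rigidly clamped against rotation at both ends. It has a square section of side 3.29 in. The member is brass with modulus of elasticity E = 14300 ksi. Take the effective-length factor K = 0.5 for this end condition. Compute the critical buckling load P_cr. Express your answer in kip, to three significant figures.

P_cr ≈ 182 kip

I = a⁴/12 = 3.29⁴/12 = 9.763 in⁴
Effective length L_e = K·L = 0.5 × 174 = 87.00 in
P_cr = π²EI / L_e² = π² × 14300×10³ × 9.763 / 87.00² = 1.821×10^5 lb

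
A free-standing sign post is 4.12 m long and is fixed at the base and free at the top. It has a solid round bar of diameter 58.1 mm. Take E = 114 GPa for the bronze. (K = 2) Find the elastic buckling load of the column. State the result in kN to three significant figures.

P_cr ≈ 9.27 kN

I = πd⁴/64 = π×58.1⁴/64 = 5.593×10^5 mm⁴
I = 5.593×10^5 mm⁴ = 5.593×10^-7 m⁴
Effective length L_e = K·L = 2 × 4.12 = 8.240 m
P_cr = π²EI / L_e² = π² × 114×10⁹ × 5.593×10^-7 / 8.240² = 9.269×10^3 N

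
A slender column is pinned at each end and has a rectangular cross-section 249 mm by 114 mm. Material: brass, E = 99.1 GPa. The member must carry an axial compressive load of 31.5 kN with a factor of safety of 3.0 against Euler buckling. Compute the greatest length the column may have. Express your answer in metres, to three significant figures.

Buckling occurs about the weak axis: I_min = h·b³/12 with b = 114 mm (the shorter side).
I_min = 249×114³/12 = 3.074×10^7 mm⁴
I = 3.074×10^-5 m⁴
Required critical load P_cr = n·P = 3.0 × 31.5 = 94.50 kN = 9.450×10^4 N
From P_cr = π²EI/(K·L)²:  L = (1/K)·√(π²EI/P_cr) = (1/1)·√(π²×9.91×10^10×3.074×10^-5/9.450×10^4)
L = 17.8 m

L_max ≈ 17.8 m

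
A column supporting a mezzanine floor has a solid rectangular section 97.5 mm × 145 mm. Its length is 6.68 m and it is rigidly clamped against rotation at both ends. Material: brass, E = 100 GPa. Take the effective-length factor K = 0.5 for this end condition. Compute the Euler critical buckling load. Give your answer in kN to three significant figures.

P_cr ≈ 991 kN

Buckling occurs about the weak axis: I_min = h·b³/12 with b = 97.5 mm (the shorter side).
I_min = 145×97.5³/12 = 1.120×10^7 mm⁴
I = 1.120×10^7 mm⁴ = 1.120×10^-5 m⁴
Effective length L_e = K·L = 0.5 × 6.68 = 3.340 m
P_cr = π²EI / L_e² = π² × 100×10⁹ × 1.120×10^-5 / 3.340² = 9.908×10^5 N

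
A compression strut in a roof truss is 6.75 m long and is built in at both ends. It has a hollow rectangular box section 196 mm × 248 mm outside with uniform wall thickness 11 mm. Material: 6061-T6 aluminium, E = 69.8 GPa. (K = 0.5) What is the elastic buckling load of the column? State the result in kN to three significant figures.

P_cr ≈ 3410 kN

Inner dimensions: h_i = 248 − 2×11 = 226.0 mm, b_i = 196 − 2×11 = 174.0 mm
Weak-axis I_min = (h_o·b_o³ − h_i·b_i³)/12 with b_o = 196, b_i = 174.0 mm (shorter outer/inner sides).
I_min = (248×196³ − 226.0×174.0³)/12 = 5.640×10^7 mm⁴
I = 5.640×10^7 mm⁴ = 5.640×10^-5 m⁴
Effective length L_e = K·L = 0.5 × 6.75 = 3.375 m
P_cr = π²EI / L_e² = π² × 69.8×10⁹ × 5.640×10^-5 / 3.375² = 3.411×10^6 N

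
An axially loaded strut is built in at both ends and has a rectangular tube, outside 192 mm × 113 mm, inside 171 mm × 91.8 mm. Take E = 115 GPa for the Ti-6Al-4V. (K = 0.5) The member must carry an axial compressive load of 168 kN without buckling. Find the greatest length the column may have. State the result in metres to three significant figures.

L_max ≈ 18.1 m

Weak-axis I_min = (h_o·b_o³ − h_i·b_i³)/12 with b_o = 113, b_i = 91.80 mm (shorter outer/inner sides).
I_min = (192×113³ − 171.0×91.80³)/12 = 1.206×10^7 mm⁴
I = 1.206×10^-5 m⁴
At the buckling limit P_cr = P = 1.680×10^5 N
From P_cr = π²EI/(K·L)²:  L = (1/K)·√(π²EI/P_cr) = (1/0.5)·√(π²×1.15×10^11×1.206×10^-5/1.680×10^5)
L = 18.1 m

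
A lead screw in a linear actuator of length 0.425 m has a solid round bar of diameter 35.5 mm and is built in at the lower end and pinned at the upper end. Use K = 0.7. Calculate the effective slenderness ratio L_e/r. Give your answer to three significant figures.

I = πd⁴/64 = π×35.5⁴/64 = 7.796×10^4 mm⁴
A = 989.8 mm²;  r_min = √(I/A) = √(7.796×10^4/989.8) = 8.875 mm
L_e = K·L = 0.7 × 0.425 m = 0.2975 m = 297.50 mm
λ = L_e / r_min = 297.50 / 8.875 = 33.5

λ ≈ 33.5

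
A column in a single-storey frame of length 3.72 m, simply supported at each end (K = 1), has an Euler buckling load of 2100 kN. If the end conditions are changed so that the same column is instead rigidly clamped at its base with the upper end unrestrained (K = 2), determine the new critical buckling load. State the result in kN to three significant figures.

P_cr ≈ 525 kN

P_cr ∝ 1/K², so P_cr,new = P_cr,old × (K_old/K_new)² = 2100 × (1/2)²
= 2100 × 0.2500 = 525 kN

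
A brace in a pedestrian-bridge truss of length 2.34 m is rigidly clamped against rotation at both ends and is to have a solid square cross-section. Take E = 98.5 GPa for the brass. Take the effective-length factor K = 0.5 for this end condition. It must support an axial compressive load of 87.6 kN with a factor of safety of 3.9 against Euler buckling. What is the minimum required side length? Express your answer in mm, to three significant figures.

Required P_cr = n·P = 3.9 × 87.6 = 341.6 kN
L_e = K·L = 0.5 × 2.34 = 1.170 m
Required I = P_cr·L_e²/(π²E) = 3.416×10^5 × 1.170² / (π² × 9.85×10^10) = 4.811×10^-7 m⁴
I_req = 4.811×10^5 mm⁴
Solid square: I = a⁴/12  ⇒  a = (12I)^(1/4) = (12×4.811×10^5)^(1/4) = 49.0 mm

a ≈ 49.0 mm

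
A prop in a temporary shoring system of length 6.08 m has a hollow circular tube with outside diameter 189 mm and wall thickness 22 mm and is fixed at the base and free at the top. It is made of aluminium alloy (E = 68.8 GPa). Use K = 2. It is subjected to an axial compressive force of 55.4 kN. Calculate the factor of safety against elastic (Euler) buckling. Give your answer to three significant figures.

n ≈ 3.39

Inner diameter d_i = 189 − 2×22 = 145.0 mm
I = π(d_o⁴ − d_i⁴)/64 = π(189⁴ − 145.0⁴)/64 = 4.094×10^7 mm⁴
I = 4.094×10^7 mm⁴ = 4.094×10^-5 m⁴
Effective length L_e = K·L = 2 × 6.08 = 12.16 m
P_cr = π²EI / L_e² = π² × 68.8×10⁹ × 4.094×10^-5 / 12.16² = 1.880×10^5 N
Factor of safety n = P_cr / P = 187.99 / 55.4 = 3.39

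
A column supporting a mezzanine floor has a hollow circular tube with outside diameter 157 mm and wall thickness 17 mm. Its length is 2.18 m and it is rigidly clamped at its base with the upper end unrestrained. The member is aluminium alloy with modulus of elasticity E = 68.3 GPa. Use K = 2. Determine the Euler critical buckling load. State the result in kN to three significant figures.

P_cr ≈ 659 kN

Inner diameter d_i = 157 − 2×17 = 123.0 mm
I = π(d_o⁴ − d_i⁴)/64 = π(157⁴ − 123.0⁴)/64 = 1.859×10^7 mm⁴
I = 1.859×10^7 mm⁴ = 1.859×10^-5 m⁴
Effective length L_e = K·L = 2 × 2.18 = 4.360 m
P_cr = π²EI / L_e² = π² × 68.3×10⁹ × 1.859×10^-5 / 4.360² = 6.592×10^5 N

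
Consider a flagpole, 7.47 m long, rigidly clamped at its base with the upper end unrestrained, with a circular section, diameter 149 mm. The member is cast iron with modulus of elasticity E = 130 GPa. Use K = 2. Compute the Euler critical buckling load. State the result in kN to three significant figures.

P_cr ≈ 139 kN

I = πd⁴/64 = π×149⁴/64 = 2.419×10^7 mm⁴
I = 2.419×10^7 mm⁴ = 2.419×10^-5 m⁴
Effective length L_e = K·L = 2 × 7.47 = 14.94 m
P_cr = π²EI / L_e² = π² × 130×10⁹ × 2.419×10^-5 / 14.94² = 1.391×10^5 N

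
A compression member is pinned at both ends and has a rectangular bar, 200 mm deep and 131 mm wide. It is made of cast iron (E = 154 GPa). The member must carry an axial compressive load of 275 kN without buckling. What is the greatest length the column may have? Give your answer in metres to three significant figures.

L_max ≈ 14.4 m

Buckling occurs about the weak axis: I_min = h·b³/12 with b = 131 mm (the shorter side).
I_min = 200×131³/12 = 3.747×10^7 mm⁴
I = 3.747×10^-5 m⁴
At the buckling limit P_cr = P = 2.750×10^5 N
From P_cr = π²EI/(K·L)²:  L = (1/K)·√(π²EI/P_cr) = (1/1)·√(π²×1.54×10^11×3.747×10^-5/2.750×10^5)
L = 14.4 m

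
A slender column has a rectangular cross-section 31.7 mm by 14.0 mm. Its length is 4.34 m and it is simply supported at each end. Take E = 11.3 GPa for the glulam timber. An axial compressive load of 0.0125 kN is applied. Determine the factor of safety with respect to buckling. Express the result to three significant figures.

n ≈ 3.43

Buckling occurs about the weak axis: I_min = h·b³/12 with b = 14.0 mm (the shorter side).
I_min = 31.7×14.0³/12 = 7.249×10^3 mm⁴
I = 7.249×10^3 mm⁴ = 7.249×10^-9 m⁴
Effective length L_e = K·L = 1 × 4.34 = 4.340 m
P_cr = π²EI / L_e² = π² × 11.3×10⁹ × 7.249×10^-9 / 4.340² = 42.92 N
Factor of safety n = P_cr / P = 0.042920 / 0.0125 = 3.43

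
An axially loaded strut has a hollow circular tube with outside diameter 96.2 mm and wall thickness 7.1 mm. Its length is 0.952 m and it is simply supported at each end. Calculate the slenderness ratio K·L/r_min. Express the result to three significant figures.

Inner diameter d_i = 96.2 − 2×7.1 = 82.00 mm
I = π(d_o⁴ − d_i⁴)/64 = π(96.2⁴ − 82.00⁴)/64 = 1.985×10^6 mm⁴
A = 1.987×10^3 mm²;  r_min = √(I/A) = √(1.985×10^6/1.987×10^3) = 31.60 mm
L_e = K·L = 1 × 0.952 m = 0.9520 m = 952.00 mm
λ = L_e / r_min = 952.00 / 31.60 = 30.1

λ ≈ 30.1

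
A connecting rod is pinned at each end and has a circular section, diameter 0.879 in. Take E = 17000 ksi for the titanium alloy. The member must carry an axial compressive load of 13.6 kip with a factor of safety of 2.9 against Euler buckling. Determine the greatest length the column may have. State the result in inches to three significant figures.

L_max ≈ 11.2 in

I = πd⁴/64 = π×0.879⁴/64 = 2.930×10^-2 in⁴
Required critical load P_cr = n·P = 2.9 × 13.6 = 39.44 kip = 3.944×10^4 lb
From P_cr = π²EI/(K·L)²:  L = (1/K)·√(π²EI/P_cr) = (1/1)·√(π²×1.70×10^7×2.930×10^-2/3.944×10^4)
L = 11.2 in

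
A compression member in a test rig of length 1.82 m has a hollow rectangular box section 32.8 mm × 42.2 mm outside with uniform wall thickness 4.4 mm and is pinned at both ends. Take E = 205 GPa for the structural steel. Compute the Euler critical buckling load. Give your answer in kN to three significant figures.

P_cr ≈ 52.3 kN

Inner dimensions: h_i = 42.2 − 2×4.4 = 33.40 mm, b_i = 32.8 − 2×4.4 = 24.00 mm
Weak-axis I_min = (h_o·b_o³ − h_i·b_i³)/12 with b_o = 32.8, b_i = 24.00 mm (shorter outer/inner sides).
I_min = (42.2×32.8³ − 33.40×24.00³)/12 = 8.562×10^4 mm⁴
I = 8.562×10^4 mm⁴ = 8.562×10^-8 m⁴
Effective length L_e = K·L = 1 × 1.82 = 1.820 m
P_cr = π²EI / L_e² = π² × 205×10⁹ × 8.562×10^-8 / 1.820² = 5.230×10^4 N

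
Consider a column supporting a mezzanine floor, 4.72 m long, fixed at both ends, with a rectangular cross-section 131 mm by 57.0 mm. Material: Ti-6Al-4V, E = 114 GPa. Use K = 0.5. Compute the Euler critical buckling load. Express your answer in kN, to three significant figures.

Buckling occurs about the weak axis: I_min = h·b³/12 with b = 57.0 mm (the shorter side).
I_min = 131×57.0³/12 = 2.022×10^6 mm⁴
I = 2.022×10^6 mm⁴ = 2.022×10^-6 m⁴
Effective length L_e = K·L = 0.5 × 4.72 = 2.360 m
P_cr = π²EI / L_e² = π² × 114×10⁹ × 2.022×10^-6 / 2.360² = 4.084×10^5 N

P_cr ≈ 408 kN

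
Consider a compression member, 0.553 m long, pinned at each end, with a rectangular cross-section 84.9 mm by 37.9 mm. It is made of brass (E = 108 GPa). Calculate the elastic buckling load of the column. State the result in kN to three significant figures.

P_cr ≈ 1340 kN

Buckling occurs about the weak axis: I_min = h·b³/12 with b = 37.9 mm (the shorter side).
I_min = 84.9×37.9³/12 = 3.852×10^5 mm⁴
I = 3.852×10^5 mm⁴ = 3.852×10^-7 m⁴
Effective length L_e = K·L = 1 × 0.553 = 0.5530 m
P_cr = π²EI / L_e² = π² × 108×10⁹ × 3.852×10^-7 / 0.5530² = 1.343×10^6 N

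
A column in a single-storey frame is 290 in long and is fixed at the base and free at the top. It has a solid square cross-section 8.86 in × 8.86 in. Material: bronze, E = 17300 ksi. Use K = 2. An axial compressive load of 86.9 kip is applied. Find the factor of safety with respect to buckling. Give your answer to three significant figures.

I = a⁴/12 = 8.86⁴/12 = 513.5 in⁴
Effective length L_e = K·L = 2 × 290 = 580.0 in
P_cr = π²EI / L_e² = π² × 17300×10³ × 513.5 / 580.0² = 2.606×10^5 lb
Factor of safety n = P_cr / P = 260.64 / 86.9 = 3.00

n ≈ 3.00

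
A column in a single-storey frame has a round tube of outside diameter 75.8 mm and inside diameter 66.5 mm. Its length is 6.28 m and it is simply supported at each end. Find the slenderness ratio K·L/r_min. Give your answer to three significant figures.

d_o = 75.8 mm, d_i = 66.5 mm
I = π(d_o⁴ − d_i⁴)/64 = π(75.8⁴ − 66.50⁴)/64 = 6.605×10^5 mm⁴
A = 1.039×10^3 mm²;  r_min = √(I/A) = √(6.605×10^5/1.039×10^3) = 25.21 mm
L_e = K·L = 1 × 6.28 m = 6.280 m = 6280.0 mm
λ = L_e / r_min = 6280.0 / 25.21 = 249

λ ≈ 249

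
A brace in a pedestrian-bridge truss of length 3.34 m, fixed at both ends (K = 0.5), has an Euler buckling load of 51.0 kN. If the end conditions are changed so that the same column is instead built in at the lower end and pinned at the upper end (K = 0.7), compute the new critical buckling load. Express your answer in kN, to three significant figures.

P_cr ≈ 26.0 kN

P_cr ∝ 1/K², so P_cr,new = P_cr,old × (K_old/K_new)² = 51.0 × (0.5/0.7)²
= 51.0 × 0.5102 = 26.0 kN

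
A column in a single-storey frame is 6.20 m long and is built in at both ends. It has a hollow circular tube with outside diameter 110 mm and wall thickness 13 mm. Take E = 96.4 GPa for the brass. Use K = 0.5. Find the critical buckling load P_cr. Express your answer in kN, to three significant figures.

P_cr ≈ 470 kN

Inner diameter d_i = 110 − 2×13 = 84.00 mm
I = π(d_o⁴ − d_i⁴)/64 = π(110⁴ − 84.00⁴)/64 = 4.743×10^6 mm⁴
I = 4.743×10^6 mm⁴ = 4.743×10^-6 m⁴
Effective length L_e = K·L = 0.5 × 6.20 = 3.100 m
P_cr = π²EI / L_e² = π² × 96.4×10⁹ × 4.743×10^-6 / 3.100² = 4.696×10^5 N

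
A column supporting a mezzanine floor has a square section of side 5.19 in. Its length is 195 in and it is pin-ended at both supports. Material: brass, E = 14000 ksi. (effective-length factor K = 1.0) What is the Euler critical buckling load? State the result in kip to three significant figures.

P_cr ≈ 220 kip

I = a⁴/12 = 5.19⁴/12 = 60.46 in⁴
Effective length L_e = K·L = 1 × 195 = 195.0 in
P_cr = π²EI / L_e² = π² × 14000×10³ × 60.46 / 195.0² = 2.197×10^5 lb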